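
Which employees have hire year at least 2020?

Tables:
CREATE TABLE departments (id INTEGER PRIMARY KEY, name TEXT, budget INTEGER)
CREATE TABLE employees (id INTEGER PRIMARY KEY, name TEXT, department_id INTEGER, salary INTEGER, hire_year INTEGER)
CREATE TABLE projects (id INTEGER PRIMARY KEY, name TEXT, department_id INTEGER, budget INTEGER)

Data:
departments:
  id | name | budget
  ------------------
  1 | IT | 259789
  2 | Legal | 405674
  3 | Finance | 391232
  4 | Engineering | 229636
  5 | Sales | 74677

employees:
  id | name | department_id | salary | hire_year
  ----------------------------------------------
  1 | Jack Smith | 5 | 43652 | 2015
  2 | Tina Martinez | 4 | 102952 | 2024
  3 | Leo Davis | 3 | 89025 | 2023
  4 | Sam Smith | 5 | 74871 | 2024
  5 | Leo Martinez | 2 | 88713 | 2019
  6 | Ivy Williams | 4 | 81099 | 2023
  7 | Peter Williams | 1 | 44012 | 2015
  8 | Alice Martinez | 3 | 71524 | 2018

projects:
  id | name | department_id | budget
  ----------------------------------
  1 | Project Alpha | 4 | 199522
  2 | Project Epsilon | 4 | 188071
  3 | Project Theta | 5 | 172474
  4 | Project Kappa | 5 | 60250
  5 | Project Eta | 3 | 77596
SELECT name, hire_year FROM employees WHERE hire_year >= 2020

Execution result:
name | hire_year
Tina Martinez | 2024
Leo Davis | 2023
Sam Smith | 2024
Ivy Williams | 2023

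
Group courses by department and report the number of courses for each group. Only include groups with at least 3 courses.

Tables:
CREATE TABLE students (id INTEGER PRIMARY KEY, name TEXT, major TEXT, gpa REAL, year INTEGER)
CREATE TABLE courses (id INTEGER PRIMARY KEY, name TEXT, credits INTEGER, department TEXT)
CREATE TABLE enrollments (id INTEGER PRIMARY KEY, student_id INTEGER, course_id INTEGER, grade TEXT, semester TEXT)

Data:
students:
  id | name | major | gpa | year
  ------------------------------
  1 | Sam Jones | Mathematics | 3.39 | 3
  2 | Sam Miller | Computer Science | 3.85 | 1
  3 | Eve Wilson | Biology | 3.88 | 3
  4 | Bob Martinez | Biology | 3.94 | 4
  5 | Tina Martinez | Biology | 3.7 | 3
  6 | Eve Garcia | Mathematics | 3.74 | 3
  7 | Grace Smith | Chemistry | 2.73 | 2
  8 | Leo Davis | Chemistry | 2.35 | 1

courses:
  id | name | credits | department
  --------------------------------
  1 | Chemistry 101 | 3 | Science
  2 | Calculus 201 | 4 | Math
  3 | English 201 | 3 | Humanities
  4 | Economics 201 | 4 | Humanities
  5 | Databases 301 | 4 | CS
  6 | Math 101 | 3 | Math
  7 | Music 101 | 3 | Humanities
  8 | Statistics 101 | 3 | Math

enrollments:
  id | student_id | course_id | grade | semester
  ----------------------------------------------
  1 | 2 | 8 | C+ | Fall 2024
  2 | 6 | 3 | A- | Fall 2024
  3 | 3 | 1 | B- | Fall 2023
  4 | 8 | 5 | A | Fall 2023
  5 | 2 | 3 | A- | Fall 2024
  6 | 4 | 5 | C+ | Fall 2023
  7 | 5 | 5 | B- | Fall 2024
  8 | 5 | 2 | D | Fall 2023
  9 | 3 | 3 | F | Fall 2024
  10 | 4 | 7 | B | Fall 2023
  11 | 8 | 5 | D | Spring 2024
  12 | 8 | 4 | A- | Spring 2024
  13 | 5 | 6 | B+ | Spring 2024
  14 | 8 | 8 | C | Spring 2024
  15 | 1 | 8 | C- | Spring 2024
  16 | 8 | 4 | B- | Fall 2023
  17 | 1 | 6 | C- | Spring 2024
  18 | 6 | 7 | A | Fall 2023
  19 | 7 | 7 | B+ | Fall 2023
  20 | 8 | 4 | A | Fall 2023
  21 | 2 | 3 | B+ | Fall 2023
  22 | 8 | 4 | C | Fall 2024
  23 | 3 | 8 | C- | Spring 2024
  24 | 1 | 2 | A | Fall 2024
SELECT department, COUNT(*) AS n FROM courses GROUP BY department HAVING COUNT(*) >= 3

Execution result:
department | n
Humanities | 3
Math | 3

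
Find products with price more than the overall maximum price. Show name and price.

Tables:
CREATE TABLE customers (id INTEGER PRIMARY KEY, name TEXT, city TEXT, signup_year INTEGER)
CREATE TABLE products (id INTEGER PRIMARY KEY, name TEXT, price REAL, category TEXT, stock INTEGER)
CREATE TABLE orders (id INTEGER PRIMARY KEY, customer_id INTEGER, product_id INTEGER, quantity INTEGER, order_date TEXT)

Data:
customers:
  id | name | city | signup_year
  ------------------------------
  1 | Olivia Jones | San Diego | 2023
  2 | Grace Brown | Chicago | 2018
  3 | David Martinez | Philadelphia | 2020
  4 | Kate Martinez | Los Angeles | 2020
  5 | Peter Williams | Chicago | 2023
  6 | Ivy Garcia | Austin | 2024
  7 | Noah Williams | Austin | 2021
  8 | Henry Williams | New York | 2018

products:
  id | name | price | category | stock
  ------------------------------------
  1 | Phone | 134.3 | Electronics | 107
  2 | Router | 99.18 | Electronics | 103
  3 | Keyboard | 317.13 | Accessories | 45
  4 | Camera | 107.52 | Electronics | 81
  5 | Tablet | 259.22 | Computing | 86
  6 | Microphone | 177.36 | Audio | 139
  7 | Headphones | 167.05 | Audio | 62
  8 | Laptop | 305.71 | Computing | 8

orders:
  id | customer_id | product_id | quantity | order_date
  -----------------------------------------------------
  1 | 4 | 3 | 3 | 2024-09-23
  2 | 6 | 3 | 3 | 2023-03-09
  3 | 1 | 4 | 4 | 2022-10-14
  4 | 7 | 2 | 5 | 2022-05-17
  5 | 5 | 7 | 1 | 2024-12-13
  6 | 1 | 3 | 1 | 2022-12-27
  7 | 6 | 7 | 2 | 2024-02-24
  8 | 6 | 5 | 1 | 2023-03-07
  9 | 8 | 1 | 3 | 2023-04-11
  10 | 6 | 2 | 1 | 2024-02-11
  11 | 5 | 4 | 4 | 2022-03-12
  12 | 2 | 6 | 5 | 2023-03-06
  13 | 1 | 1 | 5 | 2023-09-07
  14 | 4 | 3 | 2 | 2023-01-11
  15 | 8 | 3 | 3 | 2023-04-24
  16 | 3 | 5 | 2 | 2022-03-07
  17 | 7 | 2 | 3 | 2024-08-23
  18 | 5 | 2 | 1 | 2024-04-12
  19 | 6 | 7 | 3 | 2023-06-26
SELECT name, price FROM products WHERE price > (SELECT MAX(price) FROM products)

Execution result:
(no rows)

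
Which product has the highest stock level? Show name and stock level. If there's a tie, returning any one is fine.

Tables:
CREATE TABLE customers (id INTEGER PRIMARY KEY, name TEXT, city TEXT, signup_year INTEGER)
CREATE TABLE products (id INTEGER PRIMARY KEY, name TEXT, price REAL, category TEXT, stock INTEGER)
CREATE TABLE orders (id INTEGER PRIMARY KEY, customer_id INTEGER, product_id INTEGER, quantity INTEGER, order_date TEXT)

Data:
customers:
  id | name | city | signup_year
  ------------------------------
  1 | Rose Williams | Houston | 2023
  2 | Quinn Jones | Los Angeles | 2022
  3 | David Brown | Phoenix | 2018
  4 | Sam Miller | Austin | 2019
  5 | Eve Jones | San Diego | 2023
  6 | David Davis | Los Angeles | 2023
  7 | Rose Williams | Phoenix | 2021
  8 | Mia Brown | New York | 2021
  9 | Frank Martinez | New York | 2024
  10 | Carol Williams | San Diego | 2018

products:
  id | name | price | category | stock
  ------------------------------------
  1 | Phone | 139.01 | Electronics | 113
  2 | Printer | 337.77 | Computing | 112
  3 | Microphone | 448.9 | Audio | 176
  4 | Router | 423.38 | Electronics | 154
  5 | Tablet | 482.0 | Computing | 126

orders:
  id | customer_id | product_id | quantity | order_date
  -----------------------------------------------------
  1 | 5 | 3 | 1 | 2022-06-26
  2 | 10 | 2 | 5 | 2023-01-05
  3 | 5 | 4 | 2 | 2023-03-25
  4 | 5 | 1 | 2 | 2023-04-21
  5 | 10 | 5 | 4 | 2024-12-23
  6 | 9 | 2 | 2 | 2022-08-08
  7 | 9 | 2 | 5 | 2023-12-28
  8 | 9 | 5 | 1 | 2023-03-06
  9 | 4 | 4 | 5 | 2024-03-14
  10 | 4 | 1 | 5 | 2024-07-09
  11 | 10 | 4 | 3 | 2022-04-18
SELECT name, stock FROM products ORDER BY stock DESC LIMIT 1

Execution result:
name | stock
Microphone | 176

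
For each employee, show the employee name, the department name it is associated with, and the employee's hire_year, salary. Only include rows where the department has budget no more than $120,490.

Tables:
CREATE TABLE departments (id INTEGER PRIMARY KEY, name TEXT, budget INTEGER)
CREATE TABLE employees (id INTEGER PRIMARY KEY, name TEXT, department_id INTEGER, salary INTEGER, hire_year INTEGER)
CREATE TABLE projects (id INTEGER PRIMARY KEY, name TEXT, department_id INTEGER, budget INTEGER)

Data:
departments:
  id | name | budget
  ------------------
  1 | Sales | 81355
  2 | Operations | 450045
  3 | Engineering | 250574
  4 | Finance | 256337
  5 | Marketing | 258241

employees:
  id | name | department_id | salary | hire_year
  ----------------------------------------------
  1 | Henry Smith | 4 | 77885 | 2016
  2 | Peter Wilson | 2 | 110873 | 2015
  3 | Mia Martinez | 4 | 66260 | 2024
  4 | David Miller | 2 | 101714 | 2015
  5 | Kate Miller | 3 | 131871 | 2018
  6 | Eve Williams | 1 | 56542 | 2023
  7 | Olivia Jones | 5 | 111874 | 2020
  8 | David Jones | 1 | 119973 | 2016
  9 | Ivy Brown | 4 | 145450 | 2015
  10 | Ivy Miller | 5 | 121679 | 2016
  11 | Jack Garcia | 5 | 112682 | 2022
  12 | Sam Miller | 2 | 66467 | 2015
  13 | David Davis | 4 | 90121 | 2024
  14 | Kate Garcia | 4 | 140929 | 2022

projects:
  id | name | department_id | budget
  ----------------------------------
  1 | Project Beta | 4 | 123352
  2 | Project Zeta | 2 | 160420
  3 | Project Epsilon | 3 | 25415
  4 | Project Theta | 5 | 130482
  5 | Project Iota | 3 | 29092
SELECT c.name, p.name AS department, c.hire_year, c.salary FROM employees c JOIN departments p ON c.department_id = p.id WHERE p.budget <= 120490

Execution result:
name | department | hire_year | salary
Eve Williams | Sales | 2023 | 56542
David Jones | Sales | 2016 | 119973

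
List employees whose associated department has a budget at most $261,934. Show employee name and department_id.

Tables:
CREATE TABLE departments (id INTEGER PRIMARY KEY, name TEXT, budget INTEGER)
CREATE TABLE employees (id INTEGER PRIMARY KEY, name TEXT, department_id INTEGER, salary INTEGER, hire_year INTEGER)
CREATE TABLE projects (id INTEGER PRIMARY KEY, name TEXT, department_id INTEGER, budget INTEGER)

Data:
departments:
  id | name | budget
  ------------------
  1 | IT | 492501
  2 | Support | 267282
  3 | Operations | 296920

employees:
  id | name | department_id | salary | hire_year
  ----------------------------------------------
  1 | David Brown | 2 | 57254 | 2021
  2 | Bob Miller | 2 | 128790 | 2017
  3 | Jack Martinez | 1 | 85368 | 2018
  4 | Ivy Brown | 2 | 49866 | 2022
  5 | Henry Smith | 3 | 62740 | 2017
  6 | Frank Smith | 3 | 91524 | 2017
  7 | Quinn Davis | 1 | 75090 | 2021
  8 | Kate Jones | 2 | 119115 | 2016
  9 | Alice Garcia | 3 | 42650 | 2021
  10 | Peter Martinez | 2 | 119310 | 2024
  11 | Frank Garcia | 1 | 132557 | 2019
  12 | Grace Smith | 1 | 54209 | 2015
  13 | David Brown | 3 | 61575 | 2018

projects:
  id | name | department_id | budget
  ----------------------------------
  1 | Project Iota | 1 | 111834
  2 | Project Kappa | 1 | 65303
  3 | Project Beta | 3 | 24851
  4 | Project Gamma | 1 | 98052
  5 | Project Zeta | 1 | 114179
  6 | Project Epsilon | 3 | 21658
SELECT name, department_id FROM employees WHERE department_id IN (SELECT id FROM departments WHERE budget <= 261934)

Execution result:
(no rows)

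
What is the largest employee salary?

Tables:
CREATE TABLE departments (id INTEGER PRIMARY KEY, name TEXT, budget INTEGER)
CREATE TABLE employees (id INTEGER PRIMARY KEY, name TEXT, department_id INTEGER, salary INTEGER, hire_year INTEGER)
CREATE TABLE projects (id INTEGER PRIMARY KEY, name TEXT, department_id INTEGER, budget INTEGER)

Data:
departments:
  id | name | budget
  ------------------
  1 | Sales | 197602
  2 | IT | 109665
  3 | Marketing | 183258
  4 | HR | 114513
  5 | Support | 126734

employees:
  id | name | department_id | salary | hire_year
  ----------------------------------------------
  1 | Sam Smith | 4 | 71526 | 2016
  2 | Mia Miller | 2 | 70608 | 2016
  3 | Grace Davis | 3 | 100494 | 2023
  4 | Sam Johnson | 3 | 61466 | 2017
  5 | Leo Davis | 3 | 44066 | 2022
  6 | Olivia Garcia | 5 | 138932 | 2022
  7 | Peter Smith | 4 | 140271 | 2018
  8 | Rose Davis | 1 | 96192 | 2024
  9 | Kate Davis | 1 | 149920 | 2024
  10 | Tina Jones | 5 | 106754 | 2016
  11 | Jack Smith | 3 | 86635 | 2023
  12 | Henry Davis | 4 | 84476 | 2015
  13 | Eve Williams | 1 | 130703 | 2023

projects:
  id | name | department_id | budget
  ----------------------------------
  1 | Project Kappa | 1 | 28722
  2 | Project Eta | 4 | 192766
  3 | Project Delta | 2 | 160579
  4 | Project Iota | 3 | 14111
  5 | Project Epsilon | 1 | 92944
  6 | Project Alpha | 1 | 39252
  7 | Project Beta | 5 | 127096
SELECT MAX(salary) FROM employees

Execution result:
149920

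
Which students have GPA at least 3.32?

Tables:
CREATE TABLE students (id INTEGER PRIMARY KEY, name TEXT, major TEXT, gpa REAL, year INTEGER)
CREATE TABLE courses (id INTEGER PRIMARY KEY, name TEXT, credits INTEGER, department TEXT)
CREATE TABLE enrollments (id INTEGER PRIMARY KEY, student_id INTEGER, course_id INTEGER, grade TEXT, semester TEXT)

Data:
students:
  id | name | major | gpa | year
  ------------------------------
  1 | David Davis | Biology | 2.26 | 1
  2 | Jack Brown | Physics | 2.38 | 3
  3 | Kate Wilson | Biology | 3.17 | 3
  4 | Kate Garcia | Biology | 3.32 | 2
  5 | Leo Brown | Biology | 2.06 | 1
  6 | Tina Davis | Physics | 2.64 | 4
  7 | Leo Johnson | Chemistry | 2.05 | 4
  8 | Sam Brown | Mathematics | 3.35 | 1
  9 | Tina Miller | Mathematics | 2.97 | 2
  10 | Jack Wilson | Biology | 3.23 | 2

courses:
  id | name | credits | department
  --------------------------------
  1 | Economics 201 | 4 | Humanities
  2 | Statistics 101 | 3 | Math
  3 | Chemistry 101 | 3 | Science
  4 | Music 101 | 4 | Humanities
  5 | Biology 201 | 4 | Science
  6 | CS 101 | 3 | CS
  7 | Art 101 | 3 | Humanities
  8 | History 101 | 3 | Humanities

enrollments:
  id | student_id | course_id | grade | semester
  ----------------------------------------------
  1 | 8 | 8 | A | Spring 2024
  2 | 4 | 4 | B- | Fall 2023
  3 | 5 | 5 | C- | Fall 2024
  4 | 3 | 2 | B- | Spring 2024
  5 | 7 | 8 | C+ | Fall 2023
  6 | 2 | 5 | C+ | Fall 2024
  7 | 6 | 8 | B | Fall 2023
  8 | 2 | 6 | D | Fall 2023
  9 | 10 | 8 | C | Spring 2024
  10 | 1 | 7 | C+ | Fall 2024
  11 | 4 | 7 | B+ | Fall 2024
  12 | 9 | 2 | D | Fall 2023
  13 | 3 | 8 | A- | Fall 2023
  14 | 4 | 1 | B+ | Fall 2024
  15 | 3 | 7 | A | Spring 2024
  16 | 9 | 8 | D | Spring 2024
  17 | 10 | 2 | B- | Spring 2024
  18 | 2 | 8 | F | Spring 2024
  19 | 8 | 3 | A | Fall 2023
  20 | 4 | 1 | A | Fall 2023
SELECT name, gpa FROM students WHERE gpa >= 3.32

Execution result:
name | gpa
Kate Garcia | 3.32
Sam Brown | 3.35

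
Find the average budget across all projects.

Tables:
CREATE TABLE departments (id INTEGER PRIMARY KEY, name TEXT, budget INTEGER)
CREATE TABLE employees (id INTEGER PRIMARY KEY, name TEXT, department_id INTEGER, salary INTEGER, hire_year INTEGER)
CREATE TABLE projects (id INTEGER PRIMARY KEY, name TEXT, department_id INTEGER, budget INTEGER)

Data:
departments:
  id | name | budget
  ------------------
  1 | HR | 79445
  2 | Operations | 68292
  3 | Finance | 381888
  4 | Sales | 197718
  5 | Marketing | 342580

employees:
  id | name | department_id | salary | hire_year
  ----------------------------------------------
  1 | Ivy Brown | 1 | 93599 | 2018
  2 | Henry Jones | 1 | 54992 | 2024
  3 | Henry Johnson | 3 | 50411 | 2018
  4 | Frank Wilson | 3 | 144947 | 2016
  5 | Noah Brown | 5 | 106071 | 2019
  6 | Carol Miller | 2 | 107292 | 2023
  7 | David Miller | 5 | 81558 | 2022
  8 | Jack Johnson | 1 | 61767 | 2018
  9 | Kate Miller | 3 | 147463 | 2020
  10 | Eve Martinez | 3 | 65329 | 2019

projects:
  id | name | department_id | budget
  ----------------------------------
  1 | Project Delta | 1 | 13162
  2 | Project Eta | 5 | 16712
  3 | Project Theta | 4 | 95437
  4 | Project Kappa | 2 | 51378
SELECT AVG(budget) FROM projects

Execution result:
44172.25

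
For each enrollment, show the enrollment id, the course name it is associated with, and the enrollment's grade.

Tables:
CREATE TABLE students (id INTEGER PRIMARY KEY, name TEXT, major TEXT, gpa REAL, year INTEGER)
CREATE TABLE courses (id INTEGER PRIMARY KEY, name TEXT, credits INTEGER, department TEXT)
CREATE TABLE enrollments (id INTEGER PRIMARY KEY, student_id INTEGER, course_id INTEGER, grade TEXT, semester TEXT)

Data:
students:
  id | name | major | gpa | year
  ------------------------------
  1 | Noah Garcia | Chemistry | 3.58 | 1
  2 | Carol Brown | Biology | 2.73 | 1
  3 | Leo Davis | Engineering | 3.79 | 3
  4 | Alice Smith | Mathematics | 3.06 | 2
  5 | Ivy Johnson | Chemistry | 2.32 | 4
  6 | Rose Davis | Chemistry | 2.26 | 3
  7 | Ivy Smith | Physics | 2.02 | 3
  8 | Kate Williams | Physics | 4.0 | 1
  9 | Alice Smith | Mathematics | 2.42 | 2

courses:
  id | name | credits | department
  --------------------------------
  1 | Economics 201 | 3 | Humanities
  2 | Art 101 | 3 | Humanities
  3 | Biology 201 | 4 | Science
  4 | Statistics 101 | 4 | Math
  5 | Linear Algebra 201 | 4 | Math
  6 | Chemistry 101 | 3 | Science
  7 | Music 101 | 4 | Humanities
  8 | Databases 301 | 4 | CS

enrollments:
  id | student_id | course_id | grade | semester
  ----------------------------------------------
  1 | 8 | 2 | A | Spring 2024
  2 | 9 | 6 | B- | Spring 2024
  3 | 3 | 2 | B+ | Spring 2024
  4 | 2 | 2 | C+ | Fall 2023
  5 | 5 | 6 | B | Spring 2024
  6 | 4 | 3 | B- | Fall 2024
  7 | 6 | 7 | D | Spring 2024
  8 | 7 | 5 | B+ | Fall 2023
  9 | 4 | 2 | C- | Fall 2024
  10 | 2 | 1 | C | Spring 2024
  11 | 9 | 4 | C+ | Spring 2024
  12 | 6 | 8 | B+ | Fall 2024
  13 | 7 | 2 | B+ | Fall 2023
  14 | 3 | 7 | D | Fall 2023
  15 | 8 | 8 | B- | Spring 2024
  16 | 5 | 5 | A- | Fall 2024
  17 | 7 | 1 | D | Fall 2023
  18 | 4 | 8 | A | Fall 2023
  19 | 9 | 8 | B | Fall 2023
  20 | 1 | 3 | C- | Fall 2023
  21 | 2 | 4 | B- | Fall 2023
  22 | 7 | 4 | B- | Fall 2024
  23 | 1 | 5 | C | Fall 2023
SELECT c.id, p.name AS course, c.grade FROM enrollments c JOIN courses p ON c.course_id = p.id

Execution result:
id | course | grade
1 | Art 101 | A
2 | Chemistry 101 | B-
3 | Art 101 | B+
4 | Art 101 | C+
5 | Chemistry 101 | B
6 | Biology 201 | B-
7 | Music 101 | D
8 | Linear Algebra 201 | B+
9 | Art 101 | C-
10 | Economics 201 | C
11 | Statistics 101 | C+
12 | Databases 301 | B+
13 | Art 101 | B+
14 | Music 101 | D
15 | Databases 301 | B-
16 | Linear Algebra 201 | A-
17 | Economics 201 | D
18 | Databases 301 | A
19 | Databases 301 | B
20 | Biology 201 | C-
21 | Statistics 101 | B-
22 | Statistics 101 | B-
23 | Linear Algebra 201 | C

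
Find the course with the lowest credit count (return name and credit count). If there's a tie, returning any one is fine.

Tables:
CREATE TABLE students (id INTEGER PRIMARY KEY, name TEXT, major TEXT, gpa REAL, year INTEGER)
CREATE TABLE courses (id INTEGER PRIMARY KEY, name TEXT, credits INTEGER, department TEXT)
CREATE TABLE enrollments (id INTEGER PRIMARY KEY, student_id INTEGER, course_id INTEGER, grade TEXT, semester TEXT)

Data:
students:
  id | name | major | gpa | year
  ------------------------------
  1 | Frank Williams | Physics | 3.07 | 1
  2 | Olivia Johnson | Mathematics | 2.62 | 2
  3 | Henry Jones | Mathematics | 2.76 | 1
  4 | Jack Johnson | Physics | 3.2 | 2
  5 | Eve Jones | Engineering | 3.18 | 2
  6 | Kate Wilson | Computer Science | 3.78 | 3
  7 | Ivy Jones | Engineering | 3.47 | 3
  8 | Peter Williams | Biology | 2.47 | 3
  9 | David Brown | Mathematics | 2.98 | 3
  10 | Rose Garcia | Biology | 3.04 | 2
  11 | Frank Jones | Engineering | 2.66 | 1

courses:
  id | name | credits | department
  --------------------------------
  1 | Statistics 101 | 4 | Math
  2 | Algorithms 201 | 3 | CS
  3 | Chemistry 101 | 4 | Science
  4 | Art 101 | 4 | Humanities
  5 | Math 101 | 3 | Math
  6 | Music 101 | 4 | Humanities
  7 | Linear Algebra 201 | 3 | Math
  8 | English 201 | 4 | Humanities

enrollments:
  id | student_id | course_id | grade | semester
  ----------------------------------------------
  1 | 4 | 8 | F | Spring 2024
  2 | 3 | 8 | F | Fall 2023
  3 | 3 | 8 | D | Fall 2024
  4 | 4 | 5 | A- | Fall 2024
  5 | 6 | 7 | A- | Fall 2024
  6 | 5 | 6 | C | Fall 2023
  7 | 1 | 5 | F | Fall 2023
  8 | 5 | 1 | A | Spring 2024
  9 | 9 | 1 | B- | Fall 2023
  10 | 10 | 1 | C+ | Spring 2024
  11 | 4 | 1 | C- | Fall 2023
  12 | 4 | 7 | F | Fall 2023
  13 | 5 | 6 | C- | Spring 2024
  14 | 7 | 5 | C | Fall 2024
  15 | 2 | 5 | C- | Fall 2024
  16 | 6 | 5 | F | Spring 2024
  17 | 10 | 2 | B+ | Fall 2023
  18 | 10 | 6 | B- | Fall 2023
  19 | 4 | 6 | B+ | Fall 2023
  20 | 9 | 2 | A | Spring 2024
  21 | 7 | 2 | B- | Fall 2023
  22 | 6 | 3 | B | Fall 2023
SELECT name, credits FROM courses ORDER BY credits ASC LIMIT 1

Execution result:
name | credits
Algorithms 201 | 3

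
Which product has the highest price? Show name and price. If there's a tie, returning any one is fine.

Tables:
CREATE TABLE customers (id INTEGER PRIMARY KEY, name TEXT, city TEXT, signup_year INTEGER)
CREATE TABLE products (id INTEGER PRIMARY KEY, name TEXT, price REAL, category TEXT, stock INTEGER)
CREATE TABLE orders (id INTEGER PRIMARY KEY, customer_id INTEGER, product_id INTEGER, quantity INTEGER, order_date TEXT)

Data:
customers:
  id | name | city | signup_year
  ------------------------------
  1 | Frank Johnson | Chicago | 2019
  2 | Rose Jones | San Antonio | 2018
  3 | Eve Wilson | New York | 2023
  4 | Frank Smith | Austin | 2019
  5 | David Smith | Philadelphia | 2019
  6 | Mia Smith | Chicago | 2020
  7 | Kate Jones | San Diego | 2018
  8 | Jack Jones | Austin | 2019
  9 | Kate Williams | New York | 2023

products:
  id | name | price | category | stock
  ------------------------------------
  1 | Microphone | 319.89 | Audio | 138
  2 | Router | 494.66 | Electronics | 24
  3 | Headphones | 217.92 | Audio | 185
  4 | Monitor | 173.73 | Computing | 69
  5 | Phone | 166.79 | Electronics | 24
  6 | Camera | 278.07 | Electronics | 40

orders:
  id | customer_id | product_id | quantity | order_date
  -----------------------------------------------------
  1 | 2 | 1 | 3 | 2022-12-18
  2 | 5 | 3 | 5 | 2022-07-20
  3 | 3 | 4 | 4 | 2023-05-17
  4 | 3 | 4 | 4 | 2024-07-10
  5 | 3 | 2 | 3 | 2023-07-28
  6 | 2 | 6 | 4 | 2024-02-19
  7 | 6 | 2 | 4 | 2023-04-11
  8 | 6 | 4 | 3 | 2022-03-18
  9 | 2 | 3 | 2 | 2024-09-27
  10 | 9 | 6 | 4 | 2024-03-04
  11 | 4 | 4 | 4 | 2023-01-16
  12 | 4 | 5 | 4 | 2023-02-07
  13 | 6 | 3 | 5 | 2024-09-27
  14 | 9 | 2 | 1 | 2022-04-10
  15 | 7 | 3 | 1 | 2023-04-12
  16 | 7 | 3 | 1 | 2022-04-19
SELECT name, price FROM products ORDER BY price DESC LIMIT 1

Execution result:
name | price
Router | 494.66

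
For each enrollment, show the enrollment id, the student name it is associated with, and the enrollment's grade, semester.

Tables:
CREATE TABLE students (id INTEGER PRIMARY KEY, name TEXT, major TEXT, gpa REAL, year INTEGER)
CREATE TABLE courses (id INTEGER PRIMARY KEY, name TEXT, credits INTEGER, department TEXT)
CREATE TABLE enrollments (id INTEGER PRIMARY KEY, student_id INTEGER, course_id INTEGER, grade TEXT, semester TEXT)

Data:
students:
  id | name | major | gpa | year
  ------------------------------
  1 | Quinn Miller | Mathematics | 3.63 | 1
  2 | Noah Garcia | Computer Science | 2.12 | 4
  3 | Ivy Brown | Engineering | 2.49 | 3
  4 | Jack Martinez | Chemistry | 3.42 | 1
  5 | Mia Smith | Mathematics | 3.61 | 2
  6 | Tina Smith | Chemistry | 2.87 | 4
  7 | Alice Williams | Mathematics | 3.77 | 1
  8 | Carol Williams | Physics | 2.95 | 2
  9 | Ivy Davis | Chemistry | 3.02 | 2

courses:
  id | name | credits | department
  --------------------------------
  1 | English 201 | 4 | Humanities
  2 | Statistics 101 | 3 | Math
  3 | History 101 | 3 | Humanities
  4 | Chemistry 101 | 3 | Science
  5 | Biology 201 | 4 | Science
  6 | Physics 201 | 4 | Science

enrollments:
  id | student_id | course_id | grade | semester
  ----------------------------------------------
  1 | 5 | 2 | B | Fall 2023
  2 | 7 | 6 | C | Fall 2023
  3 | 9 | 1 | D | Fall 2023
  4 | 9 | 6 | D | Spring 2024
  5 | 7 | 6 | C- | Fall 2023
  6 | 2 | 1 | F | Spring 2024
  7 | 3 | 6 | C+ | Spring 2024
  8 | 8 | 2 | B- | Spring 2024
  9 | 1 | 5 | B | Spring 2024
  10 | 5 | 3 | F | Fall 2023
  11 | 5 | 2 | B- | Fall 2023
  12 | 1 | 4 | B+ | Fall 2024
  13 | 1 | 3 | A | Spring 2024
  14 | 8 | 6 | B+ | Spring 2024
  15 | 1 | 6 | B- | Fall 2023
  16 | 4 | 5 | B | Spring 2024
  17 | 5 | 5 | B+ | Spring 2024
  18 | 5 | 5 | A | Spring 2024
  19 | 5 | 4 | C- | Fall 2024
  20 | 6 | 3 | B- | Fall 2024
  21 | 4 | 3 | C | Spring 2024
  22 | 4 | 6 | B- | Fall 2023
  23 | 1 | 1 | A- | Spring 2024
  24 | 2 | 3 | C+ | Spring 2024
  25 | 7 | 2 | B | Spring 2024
SELECT c.id, p.name AS student, c.grade, c.semester FROM enrollments c JOIN students p ON c.student_id = p.id

Execution result:
id | student | grade | semester
1 | Mia Smith | B | Fall 2023
2 | Alice Williams | C | Fall 2023
3 | Ivy Davis | D | Fall 2023
4 | Ivy Davis | D | Spring 2024
5 | Alice Williams | C- | Fall 2023
6 | Noah Garcia | F | Spring 2024
7 | Ivy Brown | C+ | Spring 2024
8 | Carol Williams | B- | Spring 2024
9 | Quinn Miller | B | Spring 2024
10 | Mia Smith | F | Fall 2023
11 | Mia Smith | B- | Fall 2023
12 | Quinn Miller | B+ | Fall 2024
13 | Quinn Miller | A | Spring 2024
14 | Carol Williams | B+ | Spring 2024
15 | Quinn Miller | B- | Fall 2023
16 | Jack Martinez | B | Spring 2024
17 | Mia Smith | B+ | Spring 2024
18 | Mia Smith | A | Spring 2024
19 | Mia Smith | C- | Fall 2024
20 | Tina Smith | B- | Fall 2024
21 | Jack Martinez | C | Spring 2024
22 | Jack Martinez | B- | Fall 2023
23 | Quinn Miller | A- | Spring 2024
24 | Noah Garcia | C+ | Spring 2024
25 | Alice Williams | B | Spring 2024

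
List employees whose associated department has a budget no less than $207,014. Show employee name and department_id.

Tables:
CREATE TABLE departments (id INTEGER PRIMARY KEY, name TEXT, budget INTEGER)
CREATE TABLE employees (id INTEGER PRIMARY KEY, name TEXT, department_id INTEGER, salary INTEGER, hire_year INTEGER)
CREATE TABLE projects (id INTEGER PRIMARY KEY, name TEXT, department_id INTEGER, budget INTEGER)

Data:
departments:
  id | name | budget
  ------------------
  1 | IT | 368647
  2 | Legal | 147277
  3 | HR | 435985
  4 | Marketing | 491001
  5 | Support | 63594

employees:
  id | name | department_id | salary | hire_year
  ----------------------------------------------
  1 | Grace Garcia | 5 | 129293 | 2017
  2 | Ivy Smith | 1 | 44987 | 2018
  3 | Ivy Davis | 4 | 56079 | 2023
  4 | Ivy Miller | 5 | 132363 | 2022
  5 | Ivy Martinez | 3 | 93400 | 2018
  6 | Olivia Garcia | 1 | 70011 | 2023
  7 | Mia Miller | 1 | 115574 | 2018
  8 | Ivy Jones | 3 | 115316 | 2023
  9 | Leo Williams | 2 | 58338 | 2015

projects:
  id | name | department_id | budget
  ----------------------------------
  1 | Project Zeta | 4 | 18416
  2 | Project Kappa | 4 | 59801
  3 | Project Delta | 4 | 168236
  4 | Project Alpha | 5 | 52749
SELECT name, department_id FROM employees WHERE department_id IN (SELECT id FROM departments WHERE budget >= 207014)

Execution result:
name | department_id
Ivy Smith | 1
Ivy Davis | 4
Ivy Martinez | 3
Olivia Garcia | 1
Mia Miller | 1
Ivy Jones | 3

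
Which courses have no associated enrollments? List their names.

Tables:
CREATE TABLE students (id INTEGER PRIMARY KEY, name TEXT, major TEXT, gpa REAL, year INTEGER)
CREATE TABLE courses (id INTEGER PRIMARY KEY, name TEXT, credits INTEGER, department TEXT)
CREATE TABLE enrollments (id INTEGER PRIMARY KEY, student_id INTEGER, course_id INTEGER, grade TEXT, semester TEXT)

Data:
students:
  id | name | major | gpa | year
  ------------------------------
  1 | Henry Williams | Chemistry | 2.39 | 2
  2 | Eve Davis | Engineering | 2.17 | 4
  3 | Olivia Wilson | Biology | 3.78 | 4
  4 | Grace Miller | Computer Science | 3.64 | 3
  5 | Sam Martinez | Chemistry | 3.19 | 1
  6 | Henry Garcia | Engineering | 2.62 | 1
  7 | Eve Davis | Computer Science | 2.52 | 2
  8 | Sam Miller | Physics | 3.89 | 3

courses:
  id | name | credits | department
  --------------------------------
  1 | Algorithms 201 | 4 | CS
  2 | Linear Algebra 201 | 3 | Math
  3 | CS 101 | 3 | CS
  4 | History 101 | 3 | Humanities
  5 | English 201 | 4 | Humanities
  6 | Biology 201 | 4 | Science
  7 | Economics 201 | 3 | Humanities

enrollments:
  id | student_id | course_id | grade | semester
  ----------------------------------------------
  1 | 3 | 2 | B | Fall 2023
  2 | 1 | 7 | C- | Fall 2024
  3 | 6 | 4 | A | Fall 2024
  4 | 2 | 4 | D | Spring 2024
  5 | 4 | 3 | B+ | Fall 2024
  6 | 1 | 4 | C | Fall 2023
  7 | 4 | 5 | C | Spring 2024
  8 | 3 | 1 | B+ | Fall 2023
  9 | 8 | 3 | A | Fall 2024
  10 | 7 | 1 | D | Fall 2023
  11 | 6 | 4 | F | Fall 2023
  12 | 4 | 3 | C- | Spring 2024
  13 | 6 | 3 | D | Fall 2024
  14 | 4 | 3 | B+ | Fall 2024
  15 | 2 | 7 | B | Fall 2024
SELECT p.name FROM courses p LEFT JOIN enrollments c ON c.course_id = p.id WHERE c.id IS NULL

Execution result:
Biology 201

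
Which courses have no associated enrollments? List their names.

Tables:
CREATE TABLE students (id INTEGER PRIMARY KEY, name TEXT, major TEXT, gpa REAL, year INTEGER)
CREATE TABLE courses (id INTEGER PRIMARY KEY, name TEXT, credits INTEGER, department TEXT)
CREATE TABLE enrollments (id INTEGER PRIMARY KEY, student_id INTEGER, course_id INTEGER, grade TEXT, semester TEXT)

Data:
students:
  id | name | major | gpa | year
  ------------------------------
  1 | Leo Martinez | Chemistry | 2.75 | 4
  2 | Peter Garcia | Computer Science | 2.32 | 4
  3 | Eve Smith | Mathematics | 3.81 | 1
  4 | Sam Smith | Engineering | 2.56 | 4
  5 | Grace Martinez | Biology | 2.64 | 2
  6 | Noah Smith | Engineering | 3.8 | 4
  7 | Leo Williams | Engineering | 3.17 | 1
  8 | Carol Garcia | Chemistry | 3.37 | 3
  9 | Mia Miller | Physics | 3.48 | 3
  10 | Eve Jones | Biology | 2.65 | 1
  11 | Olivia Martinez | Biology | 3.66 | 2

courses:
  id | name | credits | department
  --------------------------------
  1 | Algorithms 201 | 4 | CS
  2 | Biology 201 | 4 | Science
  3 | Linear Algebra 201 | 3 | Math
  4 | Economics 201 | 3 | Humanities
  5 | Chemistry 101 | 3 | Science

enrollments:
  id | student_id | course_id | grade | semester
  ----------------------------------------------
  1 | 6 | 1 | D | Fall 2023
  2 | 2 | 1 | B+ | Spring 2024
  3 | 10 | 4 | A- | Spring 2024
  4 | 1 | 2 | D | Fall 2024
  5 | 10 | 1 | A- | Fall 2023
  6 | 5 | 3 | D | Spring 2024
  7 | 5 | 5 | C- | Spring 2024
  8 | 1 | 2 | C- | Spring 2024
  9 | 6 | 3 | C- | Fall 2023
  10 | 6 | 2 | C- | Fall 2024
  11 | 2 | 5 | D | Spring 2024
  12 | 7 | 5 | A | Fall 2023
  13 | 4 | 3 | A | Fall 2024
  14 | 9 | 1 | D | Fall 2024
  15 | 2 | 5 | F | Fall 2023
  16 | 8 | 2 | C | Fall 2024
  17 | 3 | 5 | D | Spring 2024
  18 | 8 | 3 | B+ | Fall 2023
SELECT p.name FROM courses p LEFT JOIN enrollments c ON c.course_id = p.id WHERE c.id IS NULL

Execution result:
(no rows)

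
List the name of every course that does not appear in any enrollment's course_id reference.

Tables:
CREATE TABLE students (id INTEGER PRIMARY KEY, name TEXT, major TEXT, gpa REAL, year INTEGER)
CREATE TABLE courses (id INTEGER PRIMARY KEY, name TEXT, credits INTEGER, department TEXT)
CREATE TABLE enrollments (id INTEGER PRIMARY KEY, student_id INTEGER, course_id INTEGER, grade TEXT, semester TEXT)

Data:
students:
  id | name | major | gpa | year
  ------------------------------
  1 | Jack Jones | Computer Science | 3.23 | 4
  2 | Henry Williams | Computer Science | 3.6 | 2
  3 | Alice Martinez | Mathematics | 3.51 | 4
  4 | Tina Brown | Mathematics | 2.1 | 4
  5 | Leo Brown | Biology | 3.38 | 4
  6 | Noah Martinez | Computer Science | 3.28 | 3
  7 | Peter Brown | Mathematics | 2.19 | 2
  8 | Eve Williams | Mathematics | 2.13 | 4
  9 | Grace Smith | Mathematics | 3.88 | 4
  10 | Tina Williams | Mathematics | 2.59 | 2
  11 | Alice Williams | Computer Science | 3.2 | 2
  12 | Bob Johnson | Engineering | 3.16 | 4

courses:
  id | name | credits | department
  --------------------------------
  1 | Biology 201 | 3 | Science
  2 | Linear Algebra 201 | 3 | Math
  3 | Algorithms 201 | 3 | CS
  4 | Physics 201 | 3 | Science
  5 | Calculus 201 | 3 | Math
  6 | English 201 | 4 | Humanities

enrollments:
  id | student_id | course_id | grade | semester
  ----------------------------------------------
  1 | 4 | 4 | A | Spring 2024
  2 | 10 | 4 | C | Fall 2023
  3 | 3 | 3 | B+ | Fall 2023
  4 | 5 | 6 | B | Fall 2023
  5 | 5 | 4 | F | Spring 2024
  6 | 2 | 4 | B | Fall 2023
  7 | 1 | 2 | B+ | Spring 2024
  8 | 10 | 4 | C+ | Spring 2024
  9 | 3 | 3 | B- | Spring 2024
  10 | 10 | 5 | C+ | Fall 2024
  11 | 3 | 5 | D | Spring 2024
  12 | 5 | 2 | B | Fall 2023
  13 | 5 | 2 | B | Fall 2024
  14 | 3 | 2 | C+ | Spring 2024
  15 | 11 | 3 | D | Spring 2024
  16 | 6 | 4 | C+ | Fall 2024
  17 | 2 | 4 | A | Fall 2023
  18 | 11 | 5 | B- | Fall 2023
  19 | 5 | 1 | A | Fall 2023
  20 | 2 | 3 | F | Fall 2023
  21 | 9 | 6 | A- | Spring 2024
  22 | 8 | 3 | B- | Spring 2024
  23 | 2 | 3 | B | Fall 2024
SELECT p.name FROM courses p LEFT JOIN enrollments c ON c.course_id = p.id WHERE c.id IS NULL

Execution result:
(no rows)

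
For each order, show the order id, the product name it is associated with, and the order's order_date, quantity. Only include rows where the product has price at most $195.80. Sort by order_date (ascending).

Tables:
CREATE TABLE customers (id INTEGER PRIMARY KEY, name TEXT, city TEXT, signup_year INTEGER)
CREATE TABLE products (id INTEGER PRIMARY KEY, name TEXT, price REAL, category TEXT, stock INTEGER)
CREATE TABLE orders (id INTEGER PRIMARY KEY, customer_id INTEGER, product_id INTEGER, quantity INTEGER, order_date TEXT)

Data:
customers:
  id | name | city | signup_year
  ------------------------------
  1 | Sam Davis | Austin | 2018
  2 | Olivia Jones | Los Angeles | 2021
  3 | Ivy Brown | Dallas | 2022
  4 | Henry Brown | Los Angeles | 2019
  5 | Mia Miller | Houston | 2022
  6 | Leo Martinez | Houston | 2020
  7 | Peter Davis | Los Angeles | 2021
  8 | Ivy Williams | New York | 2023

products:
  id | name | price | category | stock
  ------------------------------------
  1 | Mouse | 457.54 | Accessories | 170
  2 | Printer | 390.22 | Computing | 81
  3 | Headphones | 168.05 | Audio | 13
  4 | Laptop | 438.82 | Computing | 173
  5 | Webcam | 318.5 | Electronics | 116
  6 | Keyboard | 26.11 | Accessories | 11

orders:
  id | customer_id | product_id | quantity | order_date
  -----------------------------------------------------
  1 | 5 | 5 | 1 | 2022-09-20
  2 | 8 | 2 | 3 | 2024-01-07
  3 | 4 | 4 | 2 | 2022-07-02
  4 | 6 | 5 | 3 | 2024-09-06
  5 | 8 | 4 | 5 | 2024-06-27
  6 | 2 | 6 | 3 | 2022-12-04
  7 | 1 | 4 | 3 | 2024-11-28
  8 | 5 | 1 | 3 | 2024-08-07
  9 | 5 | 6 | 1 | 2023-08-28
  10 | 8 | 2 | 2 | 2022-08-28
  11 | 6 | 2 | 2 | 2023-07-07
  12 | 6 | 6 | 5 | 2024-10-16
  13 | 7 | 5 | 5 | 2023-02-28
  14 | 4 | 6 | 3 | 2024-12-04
SELECT c.id, p.name AS product, c.order_date, c.quantity FROM orders c JOIN products p ON c.product_id = p.id WHERE p.price <= 195.8 ORDER BY c.order_date ASC

Execution result:
id | product | order_date | quantity
6 | Keyboard | 2022-12-04 | 3
9 | Keyboard | 2023-08-28 | 1
12 | Keyboard | 2024-10-16 | 5
14 | Keyboard | 2024-12-04 | 3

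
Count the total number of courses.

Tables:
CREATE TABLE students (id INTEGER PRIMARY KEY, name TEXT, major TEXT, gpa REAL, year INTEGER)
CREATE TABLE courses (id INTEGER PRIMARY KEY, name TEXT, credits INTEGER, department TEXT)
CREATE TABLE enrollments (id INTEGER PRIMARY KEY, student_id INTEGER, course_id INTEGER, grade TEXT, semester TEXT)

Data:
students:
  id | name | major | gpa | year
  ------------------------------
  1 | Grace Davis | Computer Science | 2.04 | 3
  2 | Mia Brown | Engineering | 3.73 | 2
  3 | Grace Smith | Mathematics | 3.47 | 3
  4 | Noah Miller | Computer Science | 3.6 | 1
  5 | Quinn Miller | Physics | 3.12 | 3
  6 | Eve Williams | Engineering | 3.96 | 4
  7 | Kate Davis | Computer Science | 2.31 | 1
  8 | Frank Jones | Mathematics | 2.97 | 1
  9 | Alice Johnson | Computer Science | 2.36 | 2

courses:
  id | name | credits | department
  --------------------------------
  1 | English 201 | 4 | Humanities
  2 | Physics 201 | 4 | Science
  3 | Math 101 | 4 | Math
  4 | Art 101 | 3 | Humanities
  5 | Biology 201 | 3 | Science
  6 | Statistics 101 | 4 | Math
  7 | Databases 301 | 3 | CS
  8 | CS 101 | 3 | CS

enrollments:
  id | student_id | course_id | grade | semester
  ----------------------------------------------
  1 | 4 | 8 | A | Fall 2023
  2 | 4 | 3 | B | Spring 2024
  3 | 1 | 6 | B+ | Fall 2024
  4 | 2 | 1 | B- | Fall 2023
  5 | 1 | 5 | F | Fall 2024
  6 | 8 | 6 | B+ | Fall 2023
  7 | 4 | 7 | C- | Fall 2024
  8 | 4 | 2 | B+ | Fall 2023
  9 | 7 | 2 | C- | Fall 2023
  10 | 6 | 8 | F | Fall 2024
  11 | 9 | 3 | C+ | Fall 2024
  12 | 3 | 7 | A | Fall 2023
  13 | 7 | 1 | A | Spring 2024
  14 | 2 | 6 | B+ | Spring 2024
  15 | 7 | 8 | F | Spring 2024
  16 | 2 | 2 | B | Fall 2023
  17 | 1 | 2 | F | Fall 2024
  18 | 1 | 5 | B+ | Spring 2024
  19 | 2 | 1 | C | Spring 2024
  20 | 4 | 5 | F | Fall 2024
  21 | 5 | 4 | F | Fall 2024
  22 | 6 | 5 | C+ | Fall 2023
SELECT COUNT(*) FROM courses

Execution result:
8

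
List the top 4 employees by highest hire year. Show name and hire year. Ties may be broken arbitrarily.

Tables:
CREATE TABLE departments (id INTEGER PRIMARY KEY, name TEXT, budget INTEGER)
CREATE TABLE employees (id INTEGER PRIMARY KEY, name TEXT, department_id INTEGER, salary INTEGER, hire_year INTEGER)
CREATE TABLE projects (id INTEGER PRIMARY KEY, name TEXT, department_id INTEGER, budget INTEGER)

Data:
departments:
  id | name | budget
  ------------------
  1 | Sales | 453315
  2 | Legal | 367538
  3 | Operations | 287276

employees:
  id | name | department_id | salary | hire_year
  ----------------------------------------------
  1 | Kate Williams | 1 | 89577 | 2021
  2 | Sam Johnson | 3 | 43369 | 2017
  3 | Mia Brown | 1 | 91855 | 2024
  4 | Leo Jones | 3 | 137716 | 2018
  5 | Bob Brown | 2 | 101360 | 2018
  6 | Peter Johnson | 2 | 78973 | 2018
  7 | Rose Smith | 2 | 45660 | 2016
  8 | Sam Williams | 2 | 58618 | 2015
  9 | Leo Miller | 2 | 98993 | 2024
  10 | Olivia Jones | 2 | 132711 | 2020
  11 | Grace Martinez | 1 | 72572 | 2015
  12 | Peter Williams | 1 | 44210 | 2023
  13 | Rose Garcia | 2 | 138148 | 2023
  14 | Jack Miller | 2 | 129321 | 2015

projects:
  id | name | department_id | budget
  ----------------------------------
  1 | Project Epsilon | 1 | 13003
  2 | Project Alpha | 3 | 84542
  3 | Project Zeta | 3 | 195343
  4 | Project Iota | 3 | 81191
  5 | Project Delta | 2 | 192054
SELECT name, hire_year FROM employees ORDER BY hire_year DESC LIMIT 4

Execution result:
name | hire_year
Mia Brown | 2024
Leo Miller | 2024
Peter Williams | 2023
Rose Garcia | 2023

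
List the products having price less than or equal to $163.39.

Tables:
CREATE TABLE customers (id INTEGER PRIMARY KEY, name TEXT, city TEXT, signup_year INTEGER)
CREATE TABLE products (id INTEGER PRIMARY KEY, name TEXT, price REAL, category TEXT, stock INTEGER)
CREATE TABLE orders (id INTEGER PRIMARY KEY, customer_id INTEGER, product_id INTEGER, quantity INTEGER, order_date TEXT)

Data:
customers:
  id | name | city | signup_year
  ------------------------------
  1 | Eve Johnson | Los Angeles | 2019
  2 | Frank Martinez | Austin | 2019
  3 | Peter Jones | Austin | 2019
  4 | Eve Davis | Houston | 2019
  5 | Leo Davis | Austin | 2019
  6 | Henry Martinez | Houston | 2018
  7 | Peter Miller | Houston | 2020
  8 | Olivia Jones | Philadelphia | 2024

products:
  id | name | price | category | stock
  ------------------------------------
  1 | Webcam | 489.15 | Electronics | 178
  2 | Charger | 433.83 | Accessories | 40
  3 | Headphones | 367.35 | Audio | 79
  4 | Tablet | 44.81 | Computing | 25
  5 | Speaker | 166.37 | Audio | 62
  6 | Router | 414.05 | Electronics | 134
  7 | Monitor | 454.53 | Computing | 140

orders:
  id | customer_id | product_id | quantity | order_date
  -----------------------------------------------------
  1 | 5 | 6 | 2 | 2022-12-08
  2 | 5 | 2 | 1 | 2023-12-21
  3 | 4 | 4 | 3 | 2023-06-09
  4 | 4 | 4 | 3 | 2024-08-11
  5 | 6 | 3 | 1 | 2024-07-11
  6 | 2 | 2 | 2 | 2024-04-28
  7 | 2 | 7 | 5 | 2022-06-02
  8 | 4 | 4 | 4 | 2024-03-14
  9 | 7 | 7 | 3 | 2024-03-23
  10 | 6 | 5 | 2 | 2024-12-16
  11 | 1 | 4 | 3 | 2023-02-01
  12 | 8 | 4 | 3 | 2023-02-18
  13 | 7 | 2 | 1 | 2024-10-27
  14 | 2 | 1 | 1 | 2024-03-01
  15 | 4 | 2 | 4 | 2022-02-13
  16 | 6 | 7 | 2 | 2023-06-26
SELECT name, price FROM products WHERE price <= 163.39

Execution result:
name | price
Tablet | 44.81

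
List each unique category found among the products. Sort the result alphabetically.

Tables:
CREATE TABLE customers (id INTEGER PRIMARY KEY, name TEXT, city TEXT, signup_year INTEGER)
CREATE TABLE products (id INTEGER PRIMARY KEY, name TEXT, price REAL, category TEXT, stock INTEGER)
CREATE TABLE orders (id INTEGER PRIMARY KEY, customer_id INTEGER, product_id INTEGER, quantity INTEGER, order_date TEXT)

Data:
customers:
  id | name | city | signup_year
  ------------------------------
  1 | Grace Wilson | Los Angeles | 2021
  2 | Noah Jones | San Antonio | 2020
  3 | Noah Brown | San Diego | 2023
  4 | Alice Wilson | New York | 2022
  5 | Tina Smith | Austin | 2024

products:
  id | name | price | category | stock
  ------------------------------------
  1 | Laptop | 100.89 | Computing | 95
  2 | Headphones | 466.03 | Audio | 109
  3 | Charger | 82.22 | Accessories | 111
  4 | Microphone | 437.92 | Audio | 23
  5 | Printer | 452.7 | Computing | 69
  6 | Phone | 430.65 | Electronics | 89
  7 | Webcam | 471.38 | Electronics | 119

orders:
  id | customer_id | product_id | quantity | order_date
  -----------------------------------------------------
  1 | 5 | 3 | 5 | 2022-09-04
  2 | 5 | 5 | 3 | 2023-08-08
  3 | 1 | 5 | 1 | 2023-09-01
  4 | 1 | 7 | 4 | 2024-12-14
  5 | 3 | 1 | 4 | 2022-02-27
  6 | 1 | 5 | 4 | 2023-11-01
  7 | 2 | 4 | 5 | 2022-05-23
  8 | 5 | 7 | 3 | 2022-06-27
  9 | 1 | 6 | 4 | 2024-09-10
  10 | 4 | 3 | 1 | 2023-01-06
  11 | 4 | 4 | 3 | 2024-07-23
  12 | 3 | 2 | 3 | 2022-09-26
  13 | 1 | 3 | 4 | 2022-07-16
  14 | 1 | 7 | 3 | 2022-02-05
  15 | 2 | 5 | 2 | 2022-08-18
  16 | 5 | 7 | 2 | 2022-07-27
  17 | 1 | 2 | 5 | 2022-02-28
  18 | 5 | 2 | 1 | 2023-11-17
SELECT DISTINCT category FROM products ORDER BY category

Execution result:
category
Accessories
Audio
Computing
Electronics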